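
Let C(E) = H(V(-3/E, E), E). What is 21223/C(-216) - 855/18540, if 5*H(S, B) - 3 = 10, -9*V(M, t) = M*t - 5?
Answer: 43719133/5356 ≈ 8162.6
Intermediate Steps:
V(M, t) = 5/9 - M*t/9 (V(M, t) = -(M*t - 5)/9 = -(-5 + M*t)/9 = 5/9 - M*t/9)
H(S, B) = 13/5 (H(S, B) = 3/5 + (1/5)*10 = 3/5 + 2 = 13/5)
C(E) = 13/5
21223/C(-216) - 855/18540 = 21223/(13/5) - 855/18540 = 21223*(5/13) - 855*1/18540 = 106115/13 - 19/412 = 43719133/5356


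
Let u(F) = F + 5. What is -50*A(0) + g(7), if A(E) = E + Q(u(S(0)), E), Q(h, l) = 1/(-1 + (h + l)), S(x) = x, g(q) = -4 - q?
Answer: -47/2 ≈ -23.500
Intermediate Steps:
u(F) = 5 + F
Q(h, l) = 1/(-1 + h + l)
A(E) = E + 1/(4 + E) (A(E) = E + 1/(-1 + (5 + 0) + E) = E + 1/(-1 + 5 + E) = E + 1/(4 + E))
-50*A(0) + g(7) = -50*(1 + 0*(4 + 0))/(4 + 0) + (-4 - 1*7) = -50*(1 + 0*4)/4 + (-4 - 7) = -25*(1 + 0)/2 - 11 = -25/2 - 11 = -47/2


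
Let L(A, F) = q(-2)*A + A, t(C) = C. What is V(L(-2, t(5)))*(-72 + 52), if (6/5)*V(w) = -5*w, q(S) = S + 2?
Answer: -500/3 ≈ -166.67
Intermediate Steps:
q(S) = 2 + S
L(A, F) = A (L(A, F) = (2 - 2)*A + A = 0*A + A = 0 + A = A)
V(w) = -25*w/6 (V(w) = 5*(-5*w)/6 = -25*w/6)
V(L(-2, t(5)))*(-72 + 52) = (-25/6*(-2))*(-72 + 52) = (25/3)*(-20) = -500/3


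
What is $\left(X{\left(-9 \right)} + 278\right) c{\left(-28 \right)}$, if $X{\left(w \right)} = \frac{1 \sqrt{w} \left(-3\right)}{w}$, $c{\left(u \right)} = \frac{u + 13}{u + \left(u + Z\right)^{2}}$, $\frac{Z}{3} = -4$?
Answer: $- \frac{695}{262} - \frac{5 i}{524} \approx -2.6527 - 0.009542 i$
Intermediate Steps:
$Z = -12$ ($Z = 3 \left(-4\right) = -12$)
$c{\left(u \right)} = \frac{13 + u}{u + \left(-12 + u\right)^{2}}$ ($c{\left(u \right)} = \frac{u + 13}{u + \left(u - 12\right)^{2}} = \frac{13 + u}{u + \left(-12 + u\right)^{2}}$)
$X{\left(w \right)} = - \frac{3}{\sqrt{w}}$ ($X{\left(w \right)} = \frac{\sqrt{w} \left(-3\right)}{w} = \frac{\left(-3\right) \sqrt{w}}{w} = - \frac{3}{\sqrt{w}}$)
$\left(X{\left(-9 \right)} + 278\right) c{\left(-28 \right)} = \left(- \frac{3}{3 i} + 278\right) \frac{13 - 28}{-28 + \left(-12 - 28\right)^{2}} = \left(- 3 \left(- \frac{i}{3}\right) + 278\right) \frac{1}{-28 + \left(-40\right)^{2}} \left(-15\right) = \left(i + 278\right) \frac{1}{-28 + 1600} \left(-15\right) = \left(278 + i\right) \frac{1}{1572} \left(-15\right) = \left(278 + i\right) \left(- \frac{5}{524}\right) = - \frac{695}{262} - \frac{5 i}{524}$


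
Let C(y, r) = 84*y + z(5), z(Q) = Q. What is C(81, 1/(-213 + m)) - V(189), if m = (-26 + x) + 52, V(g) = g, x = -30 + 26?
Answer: 6620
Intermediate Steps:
x = -4
m = 22 (m = (-26 - 4) + 52 = -30 + 52 = 22)
C(y, r) = 5 + 84*y (C(y, r) = 84*y + 5 = 5 + 84*y)
C(81, 1/(-213 + m)) - V(189) = (5 + 84*81) - 1*189 = (5 + 6804) - 189 = 6809 - 189 = 6620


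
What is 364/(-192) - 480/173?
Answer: -38783/8304 ≈ -4.6704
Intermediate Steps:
364/(-192) - 480/173 = 364*(-1/192) - 480*1/173 = -91/48 - 480/173 = -38783/8304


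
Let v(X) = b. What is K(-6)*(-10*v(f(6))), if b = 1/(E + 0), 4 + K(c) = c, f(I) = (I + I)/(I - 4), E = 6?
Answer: 50/3 ≈ 16.667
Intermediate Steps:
f(I) = 2*I/(-4 + I) (f(I) = (2*I)/(-4 + I) = 2*I/(-4 + I))
K(c) = -4 + c
b = 1/6 (b = 1/(6 + 0) = 1/6 ≈ 0.16667)
v(X) = 1/6
K(-6)*(-10*v(f(6))) = (-4 - 6)*(-10*1/6) = -10*(-5/3) = 50/3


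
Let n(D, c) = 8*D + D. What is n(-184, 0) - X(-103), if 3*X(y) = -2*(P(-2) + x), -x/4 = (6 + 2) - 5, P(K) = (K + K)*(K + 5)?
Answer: -1672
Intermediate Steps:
n(D, c) = 9*D
P(K) = 2*K*(5 + K) (P(K) = (2*K)*(5 + K) = 2*K*(5 + K))
x = -12 (x = -4*((6 + 2) - 5) = -4*(8 - 5) = -4*3 = -12)
X(y) = 16 (X(y) = (-2*(2*(-2)*(5 - 2) - 12))/3 = (-2*(2*(-2)*3 - 12))/3 = (-2*(-12 - 12))/3 = (-2*(-24))/3 = (⅓)*48 = 16)
n(-184, 0) - X(-103) = 9*(-184) - 1*16 = -1656 - 16 = -1672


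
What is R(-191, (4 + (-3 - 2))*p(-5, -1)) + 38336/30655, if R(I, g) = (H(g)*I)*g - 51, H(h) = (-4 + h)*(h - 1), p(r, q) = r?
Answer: -118627169/30655 ≈ -3869.8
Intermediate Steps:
H(h) = (-1 + h)*(-4 + h) (H(h) = (-4 + h)*(-1 + h) = (-1 + h)*(-4 + h))
R(I, g) = -51 + I*g*(4 + g² - 5*g) (R(I, g) = ((4 + g² - 5*g)*I)*g - 51 = (I*(4 + g² - 5*g))*g - 51 = I*g*(4 + g² - 5*g) - 51 = -51 + I*g*(4 + g² - 5*g))
R(-191, (4 + (-3 - 2))*p(-5, -1)) + 38336/30655 = (-51 - 191*(4 + (-3 - 2))*(-5)*(4 + ((4 + (-3 - 2))*(-5))² - 5*(4 + (-3 - 2))*(-5))) + 38336/30655 = (-51 - 191*(4 - 5)*(-5)*(4 + ((4 - 5)*(-5))² - 5*(4 - 5)*(-5))) + 38336*(1/30655) = (-51 - 191*(-1*(-5))*(4 + (-1*(-5))² - (-5)*(-5))) + 38336/30655 = (-51 - 191*5*(4 + 5² - 5*5)) + 38336/30655 = (-51 - 191*5*(4 + 25 - 25)) + 38336/30655 = (-51 - 191*5*4) + 38336/30655 = (-51 - 3820) + 38336/30655 = -3871 + 38336/30655 = -118627169/30655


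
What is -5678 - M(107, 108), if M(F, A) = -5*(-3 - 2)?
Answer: -5703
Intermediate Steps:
M(F, A) = 25 (M(F, A) = -5*(-5) = 25)
-5678 - M(107, 108) = -5678 - 1*25 = -5678 - 25 = -5703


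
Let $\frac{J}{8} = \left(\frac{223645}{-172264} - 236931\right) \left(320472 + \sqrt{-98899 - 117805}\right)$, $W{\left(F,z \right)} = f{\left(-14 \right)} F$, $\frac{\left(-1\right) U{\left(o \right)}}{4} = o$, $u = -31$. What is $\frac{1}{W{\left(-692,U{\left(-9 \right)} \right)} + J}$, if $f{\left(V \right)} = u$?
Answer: $- \frac{70413092549864986219}{42771912025815889589510633703012} + \frac{878867358602657 i \sqrt{3386}}{21385956012907944794755316851506} \approx -1.6462 \cdot 10^{-12} + 2.3913 \cdot 10^{-15} i$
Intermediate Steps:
$U{\left(o \right)} = - 4 o$
$f{\left(V \right)} = -31$
$W{\left(F,z \right)} = - 31 F$
$J = - \frac{13080034372642488}{21533} - \frac{326519243432 i \sqrt{3386}}{21533}$ ($J = 8 \left(\frac{223645}{-172264} - 236931\right) \left(320472 + \sqrt{-98899 - 117805}\right) = 8 \left(223645 \left(- \frac{1}{172264}\right) - 236931\right) \left(320472 + \sqrt{-216704}\right) = 8 \left(- \frac{223645}{172264} - 236931\right) \left(320472 + 8 i \sqrt{3386}\right) = 8 \left(- \frac{40814905429 \left(320472 + 8 i \sqrt{3386}\right)}{172264}\right) = 8 \left(- \frac{1635004296580311}{21533} - \frac{40814905429 i \sqrt{3386}}{21533}\right) = - \frac{13080034372642488}{21533} - \frac{326519243432 i \sqrt{3386}}{21533} \approx -6.0744 \cdot 10^{11} - 8.8236 \cdot 10^{8} i$)
$\frac{1}{W{\left(-692,U{\left(-9 \right)} \right)} + J} = \frac{1}{\left(-31\right) \left(-692\right) - \left(\frac{13080034372642488}{21533} + \frac{326519243432 i \sqrt{3386}}{21533}\right)} = \frac{1}{21452 - \left(\frac{13080034372642488}{21533} + \frac{326519243432 i \sqrt{3386}}{21533}\right)} = \frac{1}{- \frac{13080033910716572}{21533} - \frac{326519243432 i \sqrt{3386}}{21533}}$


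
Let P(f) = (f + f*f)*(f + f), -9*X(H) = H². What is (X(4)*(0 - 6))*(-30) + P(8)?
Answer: 832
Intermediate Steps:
X(H) = -H²/9
P(f) = 2*f*(f + f²) (P(f) = (f + f²)*(2*f) = 2*f*(f + f²))
(X(4)*(0 - 6))*(-30) + P(8) = ((-⅑*4²)*(0 - 6))*(-30) + 2*8²*(1 + 8) = (-⅑*16*(-6))*(-30) + 2*64*9 = -16/9*(-6)*(-30) + 1152 = (32/3)*(-30) + 1152 = -320 + 1152 = 832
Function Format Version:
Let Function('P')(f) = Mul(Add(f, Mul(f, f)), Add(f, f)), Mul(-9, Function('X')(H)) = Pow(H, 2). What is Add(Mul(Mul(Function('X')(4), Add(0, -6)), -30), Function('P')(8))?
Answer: 832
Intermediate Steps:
Function('X')(H) = Mul(Rational(-1, 9), Pow(H, 2))
Function('P')(f) = Mul(2, f, Add(f, Pow(f, 2))) (Function('P')(f) = Mul(Add(f, Pow(f, 2)), Mul(2, f)) = Mul(2, f, Add(f, Pow(f, 2))))
Add(Mul(Mul(Function('X')(4), Add(0, -6)), -30), Function('P')(8)) = Add(Mul(Mul(Mul(Rational(-1, 9), Pow(4, 2)), Add(0, -6)), -30), Mul(2, Pow(8, 2), Add(1, 8))) = Add(Mul(Mul(Mul(Rational(-1, 9), 16), -6), -30), Mul(2, 64, 9)) = Add(Mul(Mul(Rational(-16, 9), -6), -30), 1152) = Add(Mul(Rational(32, 3), -30), 1152) = Add(-320, 1152) = 832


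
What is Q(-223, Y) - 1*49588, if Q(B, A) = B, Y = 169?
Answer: -49811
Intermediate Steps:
Q(-223, Y) - 1*49588 = -223 - 1*49588 = -223 - 49588 = -49811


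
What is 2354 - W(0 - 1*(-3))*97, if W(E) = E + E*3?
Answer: 1190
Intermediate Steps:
W(E) = 4*E (W(E) = E + 3*E = 4*E)
2354 - W(0 - 1*(-3))*97 = 2354 - 4*(0 - 1*(-3))*97 = 2354 - 4*(0 + 3)*97 = 2354 - 4*3*97 = 2354 - 12*97 = 2354 - 1*1164 = 2354 - 1164 = 1190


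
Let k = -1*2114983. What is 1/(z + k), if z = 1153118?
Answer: -1/961865 ≈ -1.0396e-6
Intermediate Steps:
k = -2114983
1/(z + k) = 1/(1153118 - 2114983) = 1/(-961865) = -1/961865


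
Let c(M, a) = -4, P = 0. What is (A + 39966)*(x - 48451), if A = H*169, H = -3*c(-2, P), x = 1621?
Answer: -1966579020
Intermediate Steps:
H = 12 (H = -3*(-4) = 12)
A = 2028 (A = 12*169 = 2028)
(A + 39966)*(x - 48451) = (2028 + 39966)*(1621 - 48451) = 41994*(-46830) = -1966579020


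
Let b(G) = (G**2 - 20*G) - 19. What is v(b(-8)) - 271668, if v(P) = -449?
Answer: -272117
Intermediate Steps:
b(G) = -19 + G**2 - 20*G
v(b(-8)) - 271668 = -449 - 271668 = -272117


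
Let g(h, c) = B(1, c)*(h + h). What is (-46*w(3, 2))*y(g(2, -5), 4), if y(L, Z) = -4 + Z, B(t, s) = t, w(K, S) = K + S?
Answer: 0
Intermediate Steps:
g(h, c) = 2*h (g(h, c) = 1*(h + h) = 1*(2*h) = 2*h)
(-46*w(3, 2))*y(g(2, -5), 4) = (-46*(3 + 2))*(-4 + 4) = -46*5*0 = -230*0 = 0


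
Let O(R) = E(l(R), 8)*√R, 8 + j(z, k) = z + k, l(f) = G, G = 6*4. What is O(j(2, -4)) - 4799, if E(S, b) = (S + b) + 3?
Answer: -4799 + 35*I*√10 ≈ -4799.0 + 110.68*I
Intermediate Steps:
G = 24
l(f) = 24
j(z, k) = -8 + k + z (j(z, k) = -8 + (z + k) = -8 + (k + z) = -8 + k + z)
E(S, b) = 3 + S + b
O(R) = 35*√R (O(R) = (3 + 24 + 8)*√R = 35*√R)
O(j(2, -4)) - 4799 = 35*√(-8 - 4 + 2) - 4799 = 35*√(-10) - 4799 = 35*(I*√10) - 4799 = 35*I*√10 - 4799 = -4799 + 35*I*√10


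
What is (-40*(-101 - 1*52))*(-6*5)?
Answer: -183600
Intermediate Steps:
(-40*(-101 - 1*52))*(-6*5) = -40*(-101 - 52)*(-30) = -40*(-153)*(-30) = 6120*(-30) = -183600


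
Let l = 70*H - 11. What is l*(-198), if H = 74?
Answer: -1023462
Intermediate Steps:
l = 5169 (l = 70*74 - 11 = 5180 - 11 = 5169)
l*(-198) = 5169*(-198) = -1023462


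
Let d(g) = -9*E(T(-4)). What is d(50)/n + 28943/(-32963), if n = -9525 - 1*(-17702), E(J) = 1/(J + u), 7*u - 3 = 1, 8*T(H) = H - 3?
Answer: -235689655/269538451 ≈ -0.87442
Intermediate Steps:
T(H) = -3/8 + H/8 (T(H) = (H - 3)/8 = (-3 + H)/8 = -3/8 + H/8)
u = 4/7 (u = 3/7 + (1/7)*1 = 3/7 + 1/7 = 4/7 ≈ 0.57143)
E(J) = 1/(4/7 + J) (E(J) = 1/(J + 4/7) = 1/(4/7 + J))
n = 8177 (n = -9525 + 17702 = 8177)
d(g) = 504/17 (d(g) = -63/(4 + 7*(-3/8 + (1/8)*(-4))) = -63/(4 + 7*(-3/8 - 1/2)) = -63/(4 + 7*(-7/8)) = -63/(4 - 49/8) = -63/(-17/8) = -63*(-8)/17 = -9*(-56/17) = 504/17)
d(50)/n + 28943/(-32963) = (504/17)/8177 + 28943/(-32963) = (504/17)*(1/8177) + 28943*(-1/32963) = 504/139009 - 28943/32963 = -235689655/269538451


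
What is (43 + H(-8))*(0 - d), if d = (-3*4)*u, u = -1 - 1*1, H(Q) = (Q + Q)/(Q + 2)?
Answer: -1096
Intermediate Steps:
H(Q) = 2*Q/(2 + Q) (H(Q) = (2*Q)/(2 + Q) = 2*Q/(2 + Q))
u = -2 (u = -1 - 1 = -2)
d = 24 (d = -3*4*(-2) = -12*(-2) = 24)
(43 + H(-8))*(0 - d) = (43 + 2*(-8)/(2 - 8))*(0 - 1*24) = (43 + 2*(-8)/(-6))*(0 - 24) = (43 + 2*(-8)*(-⅙))*(-24) = (43 + 8/3)*(-24) = (137/3)*(-24) = -1096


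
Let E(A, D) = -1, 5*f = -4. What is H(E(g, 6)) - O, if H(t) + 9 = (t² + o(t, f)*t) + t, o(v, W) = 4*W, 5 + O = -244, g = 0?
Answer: 1216/5 ≈ 243.20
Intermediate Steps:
f = -⅘ (f = (⅕)*(-4) = -⅘ ≈ -0.80000)
O = -249 (O = -5 - 244 = -249)
H(t) = -9 + t² - 11*t/5 (H(t) = -9 + ((t² + (4*(-⅘))*t) + t) = -9 + ((t² - 16*t/5) + t) = -9 + (t² - 11*t/5) = -9 + t² - 11*t/5)
H(E(g, 6)) - O = (-9 + (-1)² - 11/5*(-1)) - 1*(-249) = (-9 + 1 + 11/5) + 249 = -29/5 + 249 = 1216/5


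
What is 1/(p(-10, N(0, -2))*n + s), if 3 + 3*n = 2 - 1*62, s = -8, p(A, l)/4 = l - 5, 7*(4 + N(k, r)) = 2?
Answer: 1/724 ≈ 0.0013812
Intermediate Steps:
N(k, r) = -26/7 (N(k, r) = -4 + (1/7)*2 = -4 + 2/7 = -26/7)
p(A, l) = -20 + 4*l (p(A, l) = 4*(l - 5) = 4*(-5 + l) = -20 + 4*l)
n = -21 (n = -1 + (2 - 1*62)/3 = -1 + (2 - 62)/3 = -1 + (1/3)*(-60) = -1 - 20 = -21)
1/(p(-10, N(0, -2))*n + s) = 1/((-20 + 4*(-26/7))*(-21) - 8) = 1/((-20 - 104/7)*(-21) - 8) = 1/(-244/7*(-21) - 8) = 1/(732 - 8) = 1/724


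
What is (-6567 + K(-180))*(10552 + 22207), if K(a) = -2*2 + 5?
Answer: -215095594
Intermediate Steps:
K(a) = 1 (K(a) = -4 + 5 = 1)
(-6567 + K(-180))*(10552 + 22207) = (-6567 + 1)*(10552 + 22207) = -6566*32759 = -215095594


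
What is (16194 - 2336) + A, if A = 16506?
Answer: 30364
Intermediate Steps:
(16194 - 2336) + A = (16194 - 2336) + 16506 = 13858 + 16506 = 30364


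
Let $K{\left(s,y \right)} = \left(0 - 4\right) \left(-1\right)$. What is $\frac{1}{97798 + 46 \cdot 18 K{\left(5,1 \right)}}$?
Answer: $\frac{1}{101110} \approx 9.8902 \cdot 10^{-6}$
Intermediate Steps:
$K{\left(s,y \right)} = 4$ ($K{\left(s,y \right)} = \left(-4\right) \left(-1\right) = 4$)
$\frac{1}{97798 + 46 \cdot 18 K{\left(5,1 \right)}} = \frac{1}{97798 + 46 \cdot 18 \cdot 4} = \frac{1}{97798 + 828 \cdot 4} = \frac{1}{97798 + 3312} = \frac{1}{101110}$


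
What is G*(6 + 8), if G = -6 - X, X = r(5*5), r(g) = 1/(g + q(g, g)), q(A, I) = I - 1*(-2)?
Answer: -2191/26 ≈ -84.269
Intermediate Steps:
q(A, I) = 2 + I (q(A, I) = I + 2 = 2 + I)
r(g) = 1/(2 + 2*g) (r(g) = 1/(g + (2 + g)) = 1/(2 + 2*g))
X = 1/52 (X = 1/(2*(1 + 5*5)) = 1/(2*(1 + 25)) = (½)/26 = (½)*(1/26) = 1/52 ≈ 0.019231)
G = -313/52 (G = -6 - 1*1/52 = -6 - 1/52 = -313/52 ≈ -6.0192)
G*(6 + 8) = -313*(6 + 8)/52 = -313/52*14 = -2191/26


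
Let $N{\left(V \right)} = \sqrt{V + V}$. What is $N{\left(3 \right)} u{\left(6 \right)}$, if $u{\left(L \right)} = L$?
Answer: $6 \sqrt{6} \approx 14.697$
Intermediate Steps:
$N{\left(V \right)} = \sqrt{2} \sqrt{V}$ ($N{\left(V \right)} = \sqrt{2 V} = \sqrt{2} \sqrt{V}$)
$N{\left(3 \right)} u{\left(6 \right)} = \sqrt{2} \sqrt{3} \cdot 6 = \sqrt{6} \cdot 6 = 6 \sqrt{6}$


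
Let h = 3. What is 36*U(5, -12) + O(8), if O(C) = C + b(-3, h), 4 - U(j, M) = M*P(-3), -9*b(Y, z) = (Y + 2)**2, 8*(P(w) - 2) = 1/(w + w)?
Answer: 9062/9 ≈ 1006.9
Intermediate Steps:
P(w) = 2 + 1/(16*w) (P(w) = 2 + 1/(8*(w + w)) = 2 + 1/(8*((2*w))) = 2 + (1/(2*w))/8 = 2 + 1/(16*w))
b(Y, z) = -(2 + Y)**2/9 (b(Y, z) = -(Y + 2)**2/9 = -(2 + Y)**2/9)
U(j, M) = 4 - 95*M/48 (U(j, M) = 4 - M*(2 + (1/16)/(-3)) = 4 - M*(2 + (1/16)*(-1/3)) = 4 - M*(2 - 1/48) = 4 - M*95/48 = 4 - 95*M/48)
O(C) = -1/9 + C (O(C) = C - (2 - 3)**2/9 = C - 1/9*(-1)**2 = C - 1/9*1 = C - 1/9 = -1/9 + C)
36*U(5, -12) + O(8) = 36*(4 - 95/48*(-12)) + (-1/9 + 8) = 36*(4 + 95/4) + 71/9 = 36*(111/4) + 71/9 = 999 + 71/9 = 9062/9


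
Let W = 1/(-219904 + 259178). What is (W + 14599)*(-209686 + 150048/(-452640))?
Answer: -566865549180356731/185176910 ≈ -3.0612e+9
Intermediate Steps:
W = 1/39274 ≈ 2.5462e-5
(W + 14599)*(-209686 + 150048/(-452640)) = (1/39274 + 14599)*(-209686 + 150048/(-452640)) = 573361127*(-209686 + 150048*(-1/452640))/39274 = 573361127*(-209686 - 1563/4715)/39274 = (573361127/39274)*(-988671053/4715) = -566865549180356731/185176910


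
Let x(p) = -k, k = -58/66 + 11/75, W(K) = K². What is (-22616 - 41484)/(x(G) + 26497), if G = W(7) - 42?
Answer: -52882500/21860629 ≈ -2.4191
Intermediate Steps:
G = 7 (G = 7² - 42 = 49 - 42 = 7)
k = -604/825 (k = -58*1/66 + 11*(1/75) = -29/33 + 11/75 = -604/825 ≈ -0.73212)
x(p) = 604/825 (x(p) = -1*(-604/825) = 604/825)
(-22616 - 41484)/(x(G) + 26497) = (-22616 - 41484)/(604/825 + 26497) = -64100/21860629/825 = -64100*825/21860629 = -52882500/21860629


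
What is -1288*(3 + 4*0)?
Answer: -3864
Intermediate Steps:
-1288*(3 + 4*0) = -1288*(3 + 0) = -1288*3 = -3864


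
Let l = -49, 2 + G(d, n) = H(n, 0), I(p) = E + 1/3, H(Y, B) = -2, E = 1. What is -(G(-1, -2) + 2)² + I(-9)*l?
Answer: -208/3 ≈ -69.333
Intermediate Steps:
I(p) = 4/3 (I(p) = 1 + 1/3 = 1 + ⅓ = 4/3)
G(d, n) = -4 (G(d, n) = -2 - 2 = -4)
-(G(-1, -2) + 2)² + I(-9)*l = -(-4 + 2)² + (4/3)*(-49) = -1*(-2)² - 196/3 = -1*4 - 196/3 = -4 - 196/3 = -208/3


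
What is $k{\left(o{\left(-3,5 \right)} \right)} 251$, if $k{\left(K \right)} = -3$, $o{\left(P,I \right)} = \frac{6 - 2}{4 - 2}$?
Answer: $-753$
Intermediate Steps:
$o{\left(P,I \right)} = 2$ ($o{\left(P,I \right)} = \frac{4}{2} = 4 \cdot \frac{1}{2} = 2$)
$k{\left(o{\left(-3,5 \right)} \right)} 251 = \left(-3\right) 251 = -753$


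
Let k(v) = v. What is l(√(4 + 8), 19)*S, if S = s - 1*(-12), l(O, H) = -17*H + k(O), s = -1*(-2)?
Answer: -4522 + 28*√3 ≈ -4473.5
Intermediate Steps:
s = 2
l(O, H) = O - 17*H (l(O, H) = -17*H + O = O - 17*H)
S = 14 (S = 2 - 1*(-12) = 2 + 12 = 14)
l(√(4 + 8), 19)*S = (√(4 + 8) - 17*19)*14 = (√12 - 323)*14 = (2*√3 - 323)*14 = (-323 + 2*√3)*14 = -4522 + 28*√3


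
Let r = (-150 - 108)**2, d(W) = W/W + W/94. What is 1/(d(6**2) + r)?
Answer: 47/3128573 ≈ 1.5023e-5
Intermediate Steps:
d(W) = 1 + W/94 (d(W) = 1 + W*(1/94) = 1 + W/94)
r = 66564 (r = (-258)**2 = 66564)
1/(d(6**2) + r) = 1/((1 + (1/94)*6**2) + 66564) = 1/((1 + (1/94)*36) + 66564) = 1/((1 + 18/47) + 66564) = 1/(65/47 + 66564) = 1/(3128573/47) = 47/3128573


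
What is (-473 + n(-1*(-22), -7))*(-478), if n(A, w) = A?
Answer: 215578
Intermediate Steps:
(-473 + n(-1*(-22), -7))*(-478) = (-473 - 1*(-22))*(-478) = (-473 + 22)*(-478) = -451*(-478) = 215578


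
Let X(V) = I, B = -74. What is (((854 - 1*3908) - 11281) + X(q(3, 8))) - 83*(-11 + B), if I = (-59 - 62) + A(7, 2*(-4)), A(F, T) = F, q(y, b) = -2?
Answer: -7394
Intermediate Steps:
I = -114 (I = (-59 - 62) + 7 = -121 + 7 = -114)
X(V) = -114
(((854 - 1*3908) - 11281) + X(q(3, 8))) - 83*(-11 + B) = (((854 - 1*3908) - 11281) - 114) - 83*(-11 - 74) = (((854 - 3908) - 11281) - 114) - 83*(-85) = ((-3054 - 11281) - 114) + 7055 = (-14335 - 114) + 7055 = -14449 + 7055 = -7394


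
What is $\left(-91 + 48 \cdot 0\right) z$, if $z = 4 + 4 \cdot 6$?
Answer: $-2548$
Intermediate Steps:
$z = 28$ ($z = 4 + 24 = 28$)
$\left(-91 + 48 \cdot 0\right) z = \left(-91 + 48 \cdot 0\right) 28 = \left(-91 + 0\right) 28 = \left(-91\right) 28 = -2548$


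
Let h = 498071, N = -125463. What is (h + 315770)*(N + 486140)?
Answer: 293533730357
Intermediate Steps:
(h + 315770)*(N + 486140) = (498071 + 315770)*(-125463 + 486140) = 813841*360677 = 293533730357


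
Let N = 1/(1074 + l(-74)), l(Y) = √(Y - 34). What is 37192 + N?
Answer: 7150682867/192264 - I*√3/192264 ≈ 37192.0 - 9.0087e-6*I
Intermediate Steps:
l(Y) = √(-34 + Y)
N = 1/(1074 + 6*I*√3) (N = 1/(1074 + √(-34 - 74)) = 1/(1074 + √(-108)) = 1/(1074 + 6*I*√3) ≈ 0.00093101 - 9.009e-6*I)
37192 + N = 37192 + (179/192264 - I*√3/192264) = 7150682867/192264 - I*√3/192264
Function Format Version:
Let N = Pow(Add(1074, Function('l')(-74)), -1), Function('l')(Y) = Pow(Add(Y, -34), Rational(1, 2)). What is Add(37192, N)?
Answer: Add(Rational(7150682867, 192264), Mul(Rational(-1, 192264), I, Pow(3, Rational(1, 2)))) ≈ Add(37192., Mul(-9.0087e-6, I))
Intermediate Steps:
Function('l')(Y) = Pow(Add(-34, Y), Rational(1, 2))
N = Pow(Add(1074, Mul(6, I, Pow(3, Rational(1, 2)))), -1) (N = Pow(Add(1074, Pow(Add(-34, -74), Rational(1, 2))), -1) = Pow(Add(1074, Pow(-108, Rational(1, 2))), -1) = Pow(Add(1074, Mul(6, I, Pow(3, Rational(1, 2)))), -1) ≈ Add(0.00093101, Mul(-9.009e-6, I)))
Add(37192, N) = Add(37192, Add(Rational(179, 192264), Mul(Rational(-1, 192264), I, Pow(3, Rational(1, 2))))) = Add(Rational(7150682867, 192264), Mul(Rational(-1, 192264), I, Pow(3, Rational(1, 2))))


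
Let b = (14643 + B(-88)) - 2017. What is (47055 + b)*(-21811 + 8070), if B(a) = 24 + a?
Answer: -819197197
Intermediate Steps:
b = 12562 (b = (14643 + (24 - 88)) - 2017 = (14643 - 64) - 2017 = 14579 - 2017 = 12562)
(47055 + b)*(-21811 + 8070) = (47055 + 12562)*(-21811 + 8070) = 59617*(-13741) = -819197197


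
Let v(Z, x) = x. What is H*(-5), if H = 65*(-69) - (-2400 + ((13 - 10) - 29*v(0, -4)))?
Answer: 11020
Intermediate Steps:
H = -2204 (H = 65*(-69) - (-2400 + ((13 - 10) - 29*(-4))) = -4485 - (-2400 + (3 + 116)) = -4485 - (-2400 + 119) = -4485 - 1*(-2281) = -4485 + 2281 = -2204)
H*(-5) = -2204*(-5) = 11020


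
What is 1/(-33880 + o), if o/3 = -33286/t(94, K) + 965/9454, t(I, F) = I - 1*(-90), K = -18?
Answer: -434884/14969751133 ≈ -2.9051e-5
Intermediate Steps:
t(I, F) = 90 + I (t(I, F) = I + 90 = 90 + I)
o = -235881213/434884 (o = 3*(-33286/(90 + 94) + 965/9454) = 3*(-33286/184 + 965*(1/9454)) = 3*(-33286*1/184 + 965/9454) = 3*(-16643/92 + 965/9454) = 3*(-78627071/434884) = -235881213/434884 ≈ -542.40)
1/(-33880 + o) = 1/(-33880 - 235881213/434884) = 1/(-14969751133/434884) = -434884/14969751133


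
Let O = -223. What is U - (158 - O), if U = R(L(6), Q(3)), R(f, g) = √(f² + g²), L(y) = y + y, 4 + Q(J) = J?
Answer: -381 + √145 ≈ -368.96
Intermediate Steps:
Q(J) = -4 + J
L(y) = 2*y
U = √145 (U = √((2*6)² + (-4 + 3)²) = √(12² + (-1)²) = √(144 + 1) = √145 ≈ 12.042)
U - (158 - O) = √145 - (158 - 1*(-223)) = √145 - (158 + 223) = √145 - 1*381 = √145 - 381 = -381 + √145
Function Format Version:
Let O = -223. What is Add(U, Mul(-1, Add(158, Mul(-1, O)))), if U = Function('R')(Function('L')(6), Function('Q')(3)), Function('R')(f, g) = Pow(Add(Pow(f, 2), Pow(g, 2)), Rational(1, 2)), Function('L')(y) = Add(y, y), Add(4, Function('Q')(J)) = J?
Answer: Add(-381, Pow(145, Rational(1, 2))) ≈ -368.96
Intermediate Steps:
Function('Q')(J) = Add(-4, J)
Function('L')(y) = Mul(2, y)
U = Pow(145, Rational(1, 2)) (U = Pow(Add(Pow(Mul(2, 6), 2), Pow(Add(-4, 3), 2)), Rational(1, 2)) = Pow(Add(Pow(12, 2), Pow(-1, 2)), Rational(1, 2)) = Pow(Add(144, 1), Rational(1, 2)) = Pow(145, Rational(1, 2)) ≈ 12.042)
Add(U, Mul(-1, Add(158, Mul(-1, O)))) = Add(Pow(145, Rational(1, 2)), Mul(-1, Add(158, Mul(-1, -223)))) = Add(Pow(145, Rational(1, 2)), Mul(-1, Add(158, 223))) = Add(Pow(145, Rational(1, 2)), Mul(-1, 381)) = Add(Pow(145, Rational(1, 2)), -381) = Add(-381, Pow(145, Rational(1, 2)))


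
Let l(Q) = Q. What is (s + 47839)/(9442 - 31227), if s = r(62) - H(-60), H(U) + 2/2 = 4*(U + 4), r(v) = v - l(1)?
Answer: -9625/4357 ≈ -2.2091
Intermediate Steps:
r(v) = -1 + v (r(v) = v - 1*1 = v - 1 = -1 + v)
H(U) = 15 + 4*U (H(U) = -1 + 4*(U + 4) = -1 + 4*(4 + U) = -1 + (16 + 4*U) = 15 + 4*U)
s = 286 (s = (-1 + 62) - (15 + 4*(-60)) = 61 - (15 - 240) = 61 - 1*(-225) = 61 + 225 = 286)
(s + 47839)/(9442 - 31227) = (286 + 47839)/(9442 - 31227) = 48125/(-21785) = 48125*(-1/21785) = -9625/4357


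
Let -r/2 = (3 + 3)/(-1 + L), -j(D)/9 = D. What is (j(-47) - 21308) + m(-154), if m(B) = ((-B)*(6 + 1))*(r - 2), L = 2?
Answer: -35977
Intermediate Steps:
j(D) = -9*D
r = -12 (r = -2*(3 + 3)/(-1 + 2) = -12/1 = -12 ≈ -12.000)
m(B) = 98*B (m(B) = ((-B)*(6 + 1))*(-12 - 2) = (-B*7)*(-14) = -7*B*(-14) = 98*B)
(j(-47) - 21308) + m(-154) = (-9*(-47) - 21308) + 98*(-154) = (423 - 21308) - 15092 = -20885 - 15092 = -35977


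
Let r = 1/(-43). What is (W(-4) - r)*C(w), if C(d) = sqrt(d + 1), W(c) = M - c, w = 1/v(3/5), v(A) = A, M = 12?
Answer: 1378*sqrt(6)/129 ≈ 26.166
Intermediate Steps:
r = -1/43 ≈ -0.023256
w = 5/3 (w = 1/(3/5) = 5/3 ≈ 1.6667)
W(c) = 12 - c
C(d) = sqrt(1 + d)
(W(-4) - r)*C(w) = ((12 - 1*(-4)) - 1*(-1/43))*sqrt(1 + 5/3) = ((12 + 4) + 1/43)*sqrt(8/3) = (16 + 1/43)*(2*sqrt(6)/3) = 689*(2*sqrt(6)/3)/43 = 1378*sqrt(6)/129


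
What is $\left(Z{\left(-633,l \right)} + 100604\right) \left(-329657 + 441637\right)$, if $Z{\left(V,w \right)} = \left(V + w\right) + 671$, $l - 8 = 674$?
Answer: $11346261520$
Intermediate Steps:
$l = 682$ ($l = 8 + 674 = 682$)
$Z{\left(V,w \right)} = 671 + V + w$
$\left(Z{\left(-633,l \right)} + 100604\right) \left(-329657 + 441637\right) = \left(\left(671 - 633 + 682\right) + 100604\right) \left(-329657 + 441637\right) = \left(720 + 100604\right) 111980 = 101324 \cdot 111980 = 11346261520$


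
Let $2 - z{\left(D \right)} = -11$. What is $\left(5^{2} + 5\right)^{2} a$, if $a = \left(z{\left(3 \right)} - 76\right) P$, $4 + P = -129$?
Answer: $7541100$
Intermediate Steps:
$z{\left(D \right)} = 13$ ($z{\left(D \right)} = 2 - -11 = 2 + 11 = 13$)
$P = -133$ ($P = -4 - 129 = -133$)
$a = 8379$ ($a = \left(13 - 76\right) \left(-133\right) = \left(-63\right) \left(-133\right) = 8379$)
$\left(5^{2} + 5\right)^{2} a = \left(5^{2} + 5\right)^{2} \cdot 8379 = \left(25 + 5\right)^{2} \cdot 8379 = 30^{2} \cdot 8379 = 900 \cdot 8379 = 7541100$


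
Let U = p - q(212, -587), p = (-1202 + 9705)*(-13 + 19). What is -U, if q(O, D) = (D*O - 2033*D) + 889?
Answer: 1018798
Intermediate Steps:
q(O, D) = 889 - 2033*D + D*O (q(O, D) = (-2033*D + D*O) + 889 = 889 - 2033*D + D*O)
p = 51018 (p = 8503*6 = 51018)
U = -1018798 (U = 51018 - (889 - 2033*(-587) - 587*212) = 51018 - (889 + 1193371 - 124444) = 51018 - 1*1069816 = 51018 - 1069816 = -1018798)
-U = -1*(-1018798) = 1018798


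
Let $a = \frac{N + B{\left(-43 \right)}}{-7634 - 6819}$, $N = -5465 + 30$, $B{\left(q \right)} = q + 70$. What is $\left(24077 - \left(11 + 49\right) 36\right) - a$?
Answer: $\frac{316760993}{14453} \approx 21917.0$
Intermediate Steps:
$B{\left(q \right)} = 70 + q$
$N = -5435$
$a = \frac{5408}{14453}$ ($a = \frac{-5435 + \left(70 - 43\right)}{-7634 - 6819} = \frac{-5435 + 27}{-14453} = \left(-5408\right) \left(- \frac{1}{14453}\right) = \frac{5408}{14453} \approx 0.37418$)
$\left(24077 - \left(11 + 49\right) 36\right) - a = \left(24077 - \left(11 + 49\right) 36\right) - \frac{5408}{14453} = \left(24077 - 60 \cdot 36\right) - \frac{5408}{14453} = \left(24077 - 2160\right) - \frac{5408}{14453} = 21917 - \frac{5408}{14453} = \frac{316760993}{14453}$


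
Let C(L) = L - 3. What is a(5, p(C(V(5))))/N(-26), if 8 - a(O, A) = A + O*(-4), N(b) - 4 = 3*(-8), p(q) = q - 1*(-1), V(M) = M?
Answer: -5/4 ≈ -1.2500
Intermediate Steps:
C(L) = -3 + L
p(q) = 1 + q (p(q) = q + 1 = 1 + q)
N(b) = -20 (N(b) = 4 + 3*(-8) = 4 - 24 = -20)
a(O, A) = 8 - A + 4*O (a(O, A) = 8 - (A + O*(-4)) = 8 - (A - 4*O) = 8 + (-A + 4*O) = 8 - A + 4*O)
a(5, p(C(V(5))))/N(-26) = (8 - (1 + (-3 + 5)) + 4*5)/(-20) = (8 - (1 + 2) + 20)*(-1/20) = (8 - 1*3 + 20)*(-1/20) = (8 - 3 + 20)*(-1/20) = 25*(-1/20) = -5/4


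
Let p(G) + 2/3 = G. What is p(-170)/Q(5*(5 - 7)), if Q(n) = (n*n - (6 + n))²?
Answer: -8/507 ≈ -0.015779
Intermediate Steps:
p(G) = -⅔ + G
Q(n) = (-6 + n² - n)² (Q(n) = (n² + (-6 - n))² = (-6 + n² - n)²)
p(-170)/Q(5*(5 - 7)) = (-⅔ - 170)/((6 + 5*(5 - 7) - (5*(5 - 7))²)²) = -512/(3*(6 + 5*(-2) - (5*(-2))²)²) = -512/(3*(6 - 10 - 1*(-10)²)²) = -512/(3*(6 - 10 - 1*100)²) = -512/(3*(6 - 10 - 100)²) = -512/(3*((-104)²)) = -512/3/10816 = -512/3*1/10816 = -8/507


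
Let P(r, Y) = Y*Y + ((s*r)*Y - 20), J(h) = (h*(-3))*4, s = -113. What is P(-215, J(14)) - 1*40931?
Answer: -4094287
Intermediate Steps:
J(h) = -12*h (J(h) = -3*h*4 = -12*h)
P(r, Y) = -20 + Y² - 113*Y*r (P(r, Y) = Y*Y + ((-113*r)*Y - 20) = Y² + (-113*Y*r - 20) = Y² + (-20 - 113*Y*r) = -20 + Y² - 113*Y*r)
P(-215, J(14)) - 1*40931 = (-20 + (-12*14)² - 113*(-12*14)*(-215)) - 1*40931 = (-20 + (-168)² - 113*(-168)*(-215)) - 40931 = (-20 + 28224 - 4081560) - 40931 = -4053356 - 40931 = -4094287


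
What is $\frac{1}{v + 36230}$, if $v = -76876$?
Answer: $- \frac{1}{40646} \approx -2.4603 \cdot 10^{-5}$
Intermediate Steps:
$\frac{1}{v + 36230} = \frac{1}{-76876 + 36230} = \frac{1}{-40646} = - \frac{1}{40646}$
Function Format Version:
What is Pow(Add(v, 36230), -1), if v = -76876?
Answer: Rational(-1, 40646) ≈ -2.4603e-5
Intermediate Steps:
Pow(Add(v, 36230), -1) = Pow(Add(-76876, 36230), -1) = Pow(-40646, -1) = Rational(-1, 40646)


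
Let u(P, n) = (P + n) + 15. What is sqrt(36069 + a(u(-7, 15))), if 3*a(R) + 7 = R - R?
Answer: 10*sqrt(3246)/3 ≈ 189.91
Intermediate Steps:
u(P, n) = 15 + P + n
a(R) = -7/3 (a(R) = -7/3 + (R - R)/3 = -7/3 + (1/3)*0 = -7/3 + 0 = -7/3)
sqrt(36069 + a(u(-7, 15))) = sqrt(36069 - 7/3) = sqrt(108200/3) = 10*sqrt(3246)/3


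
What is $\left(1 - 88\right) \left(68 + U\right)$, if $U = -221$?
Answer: $13311$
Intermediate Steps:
$\left(1 - 88\right) \left(68 + U\right) = \left(1 - 88\right) \left(68 - 221\right) = \left(1 - 88\right) \left(-153\right) = \left(-87\right) \left(-153\right) = 13311$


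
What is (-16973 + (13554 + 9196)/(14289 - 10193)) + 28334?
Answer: 23278703/2048 ≈ 11367.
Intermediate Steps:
(-16973 + (13554 + 9196)/(14289 - 10193)) + 28334 = (-16973 + 22750/4096) + 28334 = (-16973 + 22750*(1/4096)) + 28334 = (-16973 + 11375/2048) + 28334 = -34749329/2048 + 28334 = 23278703/2048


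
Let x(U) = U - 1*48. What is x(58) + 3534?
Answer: 3544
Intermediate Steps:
x(U) = -48 + U (x(U) = U - 48 = -48 + U)
x(58) + 3534 = (-48 + 58) + 3534 = 10 + 3534 = 3544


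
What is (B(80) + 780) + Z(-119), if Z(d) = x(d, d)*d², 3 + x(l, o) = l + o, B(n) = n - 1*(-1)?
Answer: -3411940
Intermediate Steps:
B(n) = 1 + n (B(n) = n + 1 = 1 + n)
x(l, o) = -3 + l + o (x(l, o) = -3 + (l + o) = -3 + l + o)
Z(d) = d²*(-3 + 2*d) (Z(d) = (-3 + d + d)*d² = (-3 + 2*d)*d² = d²*(-3 + 2*d))
(B(80) + 780) + Z(-119) = ((1 + 80) + 780) + (-119)²*(-3 + 2*(-119)) = (81 + 780) + 14161*(-3 - 238) = 861 + 14161*(-241) = 861 - 3412801 = -3411940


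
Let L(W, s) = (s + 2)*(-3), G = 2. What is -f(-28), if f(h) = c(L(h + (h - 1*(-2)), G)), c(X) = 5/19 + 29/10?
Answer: -601/190 ≈ -3.1632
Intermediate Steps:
L(W, s) = -6 - 3*s (L(W, s) = (2 + s)*(-3) = -6 - 3*s)
c(X) = 601/190 (c(X) = 5*(1/19) + 29*(⅒) = 5/19 + 29/10 = 601/190)
f(h) = 601/190
-f(-28) = -1*601/190 = -601/190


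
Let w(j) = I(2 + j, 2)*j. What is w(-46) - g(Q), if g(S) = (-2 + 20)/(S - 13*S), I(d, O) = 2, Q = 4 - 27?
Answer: -4235/46 ≈ -92.065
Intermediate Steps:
Q = -23
w(j) = 2*j
g(S) = -3/(2*S) (g(S) = 18/((-12*S)) = 18*(-1/(12*S)) = -3/(2*S))
w(-46) - g(Q) = 2*(-46) - (-3)/(2*(-23)) = -92 - (-3)*(-1)/(2*23) = -92 - 1*3/46 = -92 - 3/46 = -4235/46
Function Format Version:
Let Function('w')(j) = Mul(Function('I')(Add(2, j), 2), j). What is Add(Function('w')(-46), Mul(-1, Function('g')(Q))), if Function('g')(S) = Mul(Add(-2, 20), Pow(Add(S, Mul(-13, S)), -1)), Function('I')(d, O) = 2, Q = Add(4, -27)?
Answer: Rational(-4235, 46) ≈ -92.065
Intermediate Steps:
Q = -23
Function('w')(j) = Mul(2, j)
Function('g')(S) = Mul(Rational(-3, 2), Pow(S, -1)) (Function('g')(S) = Mul(18, Pow(Mul(-12, S), -1)) = Mul(18, Mul(Rational(-1, 12), Pow(S, -1))) = Mul(Rational(-3, 2), Pow(S, -1)))
Add(Function('w')(-46), Mul(-1, Function('g')(Q))) = Add(Mul(2, -46), Mul(-1, Mul(Rational(-3, 2), Pow(-23, -1)))) = Add(-92, Mul(-1, Mul(Rational(-3, 2), Rational(-1, 23)))) = Add(-92, Mul(-1, Rational(3, 46))) = Add(-92, Rational(-3, 46)) = Rational(-4235, 46)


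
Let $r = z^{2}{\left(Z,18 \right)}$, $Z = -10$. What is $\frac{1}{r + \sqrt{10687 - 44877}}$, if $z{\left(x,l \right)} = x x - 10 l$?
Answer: $\frac{640}{4099419} - \frac{i \sqrt{34190}}{40994190} \approx 0.00015612 - 4.5105 \cdot 10^{-6} i$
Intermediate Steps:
$z{\left(x,l \right)} = x^{2} - 10 l$
$r = 6400$ ($r = \left(\left(-10\right)^{2} - 180\right)^{2} = \left(100 - 180\right)^{2} = \left(-80\right)^{2} = 6400$)
$\frac{1}{r + \sqrt{10687 - 44877}} = \frac{1}{6400 + \sqrt{10687 - 44877}} = \frac{1}{6400 + \sqrt{-34190}} = \frac{1}{6400 + i \sqrt{34190}}$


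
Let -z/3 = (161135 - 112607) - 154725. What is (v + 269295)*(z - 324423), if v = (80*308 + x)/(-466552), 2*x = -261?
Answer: -183183260449869/116638 ≈ -1.5705e+9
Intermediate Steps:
x = -261/2 (x = (½)*(-261) = -261/2 ≈ -130.50)
v = -49019/933104 (v = (80*308 - 261/2)/(-466552) = (24640 - 261/2)*(-1/466552) = (49019/2)*(-1/466552) = -49019/933104 ≈ -0.052533)
z = 318591 (z = -3*((161135 - 112607) - 154725) = -3*(48528 - 154725) = -3*(-106197) = 318591)
(v + 269295)*(z - 324423) = (-49019/933104 + 269295)*(318591 - 324423) = (251280192661/933104)*(-5832) = -183183260449869/116638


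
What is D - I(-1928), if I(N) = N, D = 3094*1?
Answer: 5022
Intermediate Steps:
D = 3094
D - I(-1928) = 3094 - 1*(-1928) = 3094 + 1928 = 5022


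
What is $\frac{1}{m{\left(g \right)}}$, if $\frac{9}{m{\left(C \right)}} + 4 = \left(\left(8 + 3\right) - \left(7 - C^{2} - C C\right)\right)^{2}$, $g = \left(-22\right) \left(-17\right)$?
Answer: $\frac{78263419532}{9} \approx 8.6959 \cdot 10^{9}$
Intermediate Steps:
$g = 374$
$m{\left(C \right)} = \frac{9}{-4 + \left(4 + 2 C^{2}\right)^{2}}$ ($m{\left(C \right)} = \frac{9}{-4 + \left(\left(8 + 3\right) - \left(7 - C^{2} - C C\right)\right)^{2}} = \frac{9}{-4 + \left(11 + \left(\left(C^{2} + C^{2}\right) - 7\right)\right)^{2}} = \frac{9}{-4 + \left(11 + \left(2 C^{2} - 7\right)\right)^{2}} = \frac{9}{-4 + \left(11 + \left(-7 + 2 C^{2}\right)\right)^{2}} = \frac{9}{-4 + \left(4 + 2 C^{2}\right)^{2}}$)
$\frac{1}{m{\left(g \right)}} = \frac{1}{\frac{9}{4} \frac{1}{-1 + \left(2 + 374^{2}\right)^{2}}} = \frac{1}{\frac{9}{4} \frac{1}{-1 + \left(2 + 139876\right)^{2}}} = \frac{1}{\frac{9}{4} \frac{1}{-1 + 139878^{2}}} = \frac{1}{\frac{9}{4} \frac{1}{-1 + 19565854884}} = \frac{1}{\frac{9}{4} \cdot \frac{1}{19565854883}} = \frac{1}{\frac{9}{78263419532}} = \frac{78263419532}{9}$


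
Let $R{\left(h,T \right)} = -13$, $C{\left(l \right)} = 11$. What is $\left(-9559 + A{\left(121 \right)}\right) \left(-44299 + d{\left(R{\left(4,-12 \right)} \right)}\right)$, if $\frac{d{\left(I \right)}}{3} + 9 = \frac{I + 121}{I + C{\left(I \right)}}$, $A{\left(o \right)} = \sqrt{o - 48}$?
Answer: $425260792 - 44488 \sqrt{73} \approx 4.2488 \cdot 10^{8}$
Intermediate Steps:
$A{\left(o \right)} = \sqrt{-48 + o}$
$d{\left(I \right)} = -27 + \frac{3 \left(121 + I\right)}{11 + I}$ ($d{\left(I \right)} = -27 + 3 \frac{I + 121}{I + 11} = -27 + 3 \frac{121 + I}{11 + I} = -27 + \frac{3 \left(121 + I\right)}{11 + I}$)
$\left(-9559 + A{\left(121 \right)}\right) \left(-44299 + d{\left(R{\left(4,-12 \right)} \right)}\right) = \left(-9559 + \sqrt{-48 + 121}\right) \left(-44299 + \frac{6 \left(11 - -52\right)}{11 - 13}\right) = \left(-9559 + \sqrt{73}\right) \left(-44299 + \frac{6 \left(11 + 52\right)}{-2}\right) = \left(-9559 + \sqrt{73}\right) \left(-44299 + 6 \left(- \frac{1}{2}\right) 63\right) = \left(-9559 + \sqrt{73}\right) \left(-44299 - 189\right) = \left(-9559 + \sqrt{73}\right) \left(-44488\right) = 425260792 - 44488 \sqrt{73}$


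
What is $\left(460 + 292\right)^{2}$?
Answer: $565504$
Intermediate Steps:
$\left(460 + 292\right)^{2} = 752^{2} = 565504$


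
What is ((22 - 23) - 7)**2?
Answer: 64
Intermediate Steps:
((22 - 23) - 7)**2 = (-1 - 7)**2 = (-8)**2 = 64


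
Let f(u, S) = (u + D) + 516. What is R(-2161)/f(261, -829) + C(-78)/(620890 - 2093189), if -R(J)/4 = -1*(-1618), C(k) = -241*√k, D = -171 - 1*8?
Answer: -3236/299 + 241*I*√78/1472299 ≈ -10.823 + 0.0014457*I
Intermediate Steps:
D = -179 (D = -171 - 8 = -179)
R(J) = -6472 (R(J) = -(-4)*(-1618) = -4*1618 = -6472)
f(u, S) = 337 + u (f(u, S) = (u - 179) + 516 = (-179 + u) + 516 = 337 + u)
R(-2161)/f(261, -829) + C(-78)/(620890 - 2093189) = -6472/(337 + 261) + (-241*I*√78)/(620890 - 2093189) = -6472/598 - 241*I*√78/(-1472299) = -6472*1/598 - 241*I*√78*(-1/1472299) = -3236/299 + 241*I*√78/1472299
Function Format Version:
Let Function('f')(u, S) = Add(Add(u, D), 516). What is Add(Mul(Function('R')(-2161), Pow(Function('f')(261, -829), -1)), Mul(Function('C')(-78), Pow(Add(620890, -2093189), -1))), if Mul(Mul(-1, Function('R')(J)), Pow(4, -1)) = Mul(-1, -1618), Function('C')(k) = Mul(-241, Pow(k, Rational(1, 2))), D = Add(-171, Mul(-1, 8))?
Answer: Add(Rational(-3236, 299), Mul(Rational(241, 1472299), I, Pow(78, Rational(1, 2)))) ≈ Add(-10.823, Mul(0.0014457, I))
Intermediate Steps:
D = -179 (D = Add(-171, -8) = -179)
Function('R')(J) = -6472 (Function('R')(J) = Mul(-4, Mul(-1, -1618)) = Mul(-4, 1618) = -6472)
Function('f')(u, S) = Add(337, u) (Function('f')(u, S) = Add(Add(u, -179), 516) = Add(Add(-179, u), 516) = Add(337, u))
Add(Mul(Function('R')(-2161), Pow(Function('f')(261, -829), -1)), Mul(Function('C')(-78), Pow(Add(620890, -2093189), -1))) = Add(Mul(-6472, Pow(Add(337, 261), -1)), Mul(Mul(-241, Pow(-78, Rational(1, 2))), Pow(Add(620890, -2093189), -1))) = Add(Mul(-6472, Pow(598, -1)), Mul(Mul(-241, Mul(I, Pow(78, Rational(1, 2)))), Pow(-1472299, -1))) = Add(Mul(-6472, Rational(1, 598)), Mul(Mul(-241, I, Pow(78, Rational(1, 2))), Rational(-1, 1472299))) = Add(Rational(-3236, 299), Mul(Rational(241, 1472299), I, Pow(78, Rational(1, 2))))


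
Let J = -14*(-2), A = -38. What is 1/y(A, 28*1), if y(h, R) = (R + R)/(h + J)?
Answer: -5/28 ≈ -0.17857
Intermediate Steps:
J = 28
y(h, R) = 2*R/(28 + h) (y(h, R) = (R + R)/(h + 28) = (2*R)/(28 + h) = 2*R/(28 + h))
1/y(A, 28*1) = 1/(2*(28*1)/(28 - 38)) = 1/(2*28/(-10)) = 1/(2*28*(-⅒)) = 1/(-28/5) = -5/28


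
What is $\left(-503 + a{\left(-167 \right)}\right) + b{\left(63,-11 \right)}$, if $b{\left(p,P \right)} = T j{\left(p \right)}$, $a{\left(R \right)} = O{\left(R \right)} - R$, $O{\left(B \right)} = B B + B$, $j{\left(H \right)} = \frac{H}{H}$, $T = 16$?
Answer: $27402$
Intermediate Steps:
$j{\left(H \right)} = 1$
$O{\left(B \right)} = B + B^{2}$ ($O{\left(B \right)} = B^{2} + B = B + B^{2}$)
$a{\left(R \right)} = - R + R \left(1 + R\right)$ ($a{\left(R \right)} = R \left(1 + R\right) - R = - R + R \left(1 + R\right)$)
$b{\left(p,P \right)} = 16$ ($b{\left(p,P \right)} = 16 \cdot 1 = 16$)
$\left(-503 + a{\left(-167 \right)}\right) + b{\left(63,-11 \right)} = \left(-503 + \left(-167\right)^{2}\right) + 16 = \left(-503 + 27889\right) + 16 = 27386 + 16 = 27402$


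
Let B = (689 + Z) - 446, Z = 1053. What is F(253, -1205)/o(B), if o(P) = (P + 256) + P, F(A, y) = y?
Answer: -1205/2848 ≈ -0.42310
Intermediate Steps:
B = 1296 (B = (689 + 1053) - 446 = 1742 - 446 = 1296)
o(P) = 256 + 2*P (o(P) = (256 + P) + P = 256 + 2*P)
F(253, -1205)/o(B) = -1205/(256 + 2*1296) = -1205/(256 + 2592) = -1205/2848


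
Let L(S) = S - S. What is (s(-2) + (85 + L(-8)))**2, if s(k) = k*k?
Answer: 7921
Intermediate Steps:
L(S) = 0
s(k) = k**2
(s(-2) + (85 + L(-8)))**2 = ((-2)**2 + (85 + 0))**2 = (4 + 85)**2 = 89**2 = 7921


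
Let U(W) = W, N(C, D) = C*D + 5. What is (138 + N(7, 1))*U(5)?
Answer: 750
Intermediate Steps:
N(C, D) = 5 + C*D
(138 + N(7, 1))*U(5) = (138 + (5 + 7*1))*5 = (138 + (5 + 7))*5 = (138 + 12)*5 = 150*5 = 750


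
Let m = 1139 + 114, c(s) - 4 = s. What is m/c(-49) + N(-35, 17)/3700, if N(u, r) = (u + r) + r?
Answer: -927229/33300 ≈ -27.845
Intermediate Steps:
N(u, r) = u + 2*r (N(u, r) = (r + u) + r = u + 2*r)
c(s) = 4 + s
m = 1253
m/c(-49) + N(-35, 17)/3700 = 1253/(4 - 49) + (-35 + 2*17)/3700 = 1253/(-45) + (-35 + 34)*(1/3700) = 1253*(-1/45) - 1*1/3700 = -1253/45 - 1/3700 = -927229/33300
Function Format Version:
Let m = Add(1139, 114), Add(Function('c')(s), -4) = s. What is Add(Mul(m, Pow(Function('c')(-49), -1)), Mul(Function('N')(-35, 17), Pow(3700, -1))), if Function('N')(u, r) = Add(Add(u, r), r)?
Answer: Rational(-927229, 33300) ≈ -27.845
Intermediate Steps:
Function('N')(u, r) = Add(u, Mul(2, r)) (Function('N')(u, r) = Add(Add(r, u), r) = Add(u, Mul(2, r)))
Function('c')(s) = Add(4, s)
m = 1253
Add(Mul(m, Pow(Function('c')(-49), -1)), Mul(Function('N')(-35, 17), Pow(3700, -1))) = Add(Mul(1253, Pow(Add(4, -49), -1)), Mul(Add(-35, Mul(2, 17)), Pow(3700, -1))) = Add(Mul(1253, Pow(-45, -1)), Mul(Add(-35, 34), Rational(1, 3700))) = Add(Mul(1253, Rational(-1, 45)), Mul(-1, Rational(1, 3700))) = Add(Rational(-1253, 45), Rational(-1, 3700)) = Rational(-927229, 33300)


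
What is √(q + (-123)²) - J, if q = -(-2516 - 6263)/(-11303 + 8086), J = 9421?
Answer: -9421 + 7*√3194757662/3217 ≈ -9298.0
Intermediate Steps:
q = -8779/3217 (q = -(-8779)/(-3217) = -(-8779)*(-1)/3217 = -1*8779/3217 = -8779/3217 ≈ -2.7289)
√(q + (-123)²) - J = √(-8779/3217 + (-123)²) - 1*9421 = √(-8779/3217 + 15129) - 9421 = √(48661214/3217) - 9421 = 7*√3194757662/3217 - 9421 = -9421 + 7*√3194757662/3217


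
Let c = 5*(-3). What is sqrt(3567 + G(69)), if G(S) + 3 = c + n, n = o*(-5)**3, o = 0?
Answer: 13*sqrt(21) ≈ 59.573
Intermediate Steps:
c = -15
n = 0 (n = 0*(-5)**3 = 0*(-125) = 0)
G(S) = -18 (G(S) = -3 + (-15 + 0) = -3 - 15 = -18)
sqrt(3567 + G(69)) = sqrt(3567 - 18) = sqrt(3549) = 13*sqrt(21)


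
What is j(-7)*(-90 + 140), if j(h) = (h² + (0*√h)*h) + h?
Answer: 2100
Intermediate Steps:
j(h) = h + h² (j(h) = (h² + 0*h) + h = (h² + 0) + h = h² + h = h + h²)
j(-7)*(-90 + 140) = (-7*(1 - 7))*(-90 + 140) = -7*(-6)*50 = 42*50 = 2100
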